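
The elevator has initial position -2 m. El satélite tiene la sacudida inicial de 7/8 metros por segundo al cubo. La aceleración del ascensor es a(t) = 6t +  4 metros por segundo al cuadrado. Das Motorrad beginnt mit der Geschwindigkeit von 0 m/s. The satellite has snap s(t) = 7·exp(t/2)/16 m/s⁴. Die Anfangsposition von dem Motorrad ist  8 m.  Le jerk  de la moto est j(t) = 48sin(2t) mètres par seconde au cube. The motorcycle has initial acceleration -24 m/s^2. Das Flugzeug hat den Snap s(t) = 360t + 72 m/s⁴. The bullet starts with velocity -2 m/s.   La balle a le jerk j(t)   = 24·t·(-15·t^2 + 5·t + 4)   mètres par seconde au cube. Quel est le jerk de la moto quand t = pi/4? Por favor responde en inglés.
Using j(t) = 48·sin(2·t) and substituting t = pi/4, we find j = 48.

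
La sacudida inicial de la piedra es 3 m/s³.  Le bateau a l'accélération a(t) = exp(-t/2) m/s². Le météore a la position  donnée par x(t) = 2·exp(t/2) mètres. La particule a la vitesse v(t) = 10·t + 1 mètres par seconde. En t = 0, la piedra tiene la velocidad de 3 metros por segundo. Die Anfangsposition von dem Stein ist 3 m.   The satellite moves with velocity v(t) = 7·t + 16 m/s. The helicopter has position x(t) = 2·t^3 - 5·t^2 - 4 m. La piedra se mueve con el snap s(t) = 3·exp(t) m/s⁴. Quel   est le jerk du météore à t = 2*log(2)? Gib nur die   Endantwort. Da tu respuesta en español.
La sacudida en t = 2*log(2) es j = 1/2.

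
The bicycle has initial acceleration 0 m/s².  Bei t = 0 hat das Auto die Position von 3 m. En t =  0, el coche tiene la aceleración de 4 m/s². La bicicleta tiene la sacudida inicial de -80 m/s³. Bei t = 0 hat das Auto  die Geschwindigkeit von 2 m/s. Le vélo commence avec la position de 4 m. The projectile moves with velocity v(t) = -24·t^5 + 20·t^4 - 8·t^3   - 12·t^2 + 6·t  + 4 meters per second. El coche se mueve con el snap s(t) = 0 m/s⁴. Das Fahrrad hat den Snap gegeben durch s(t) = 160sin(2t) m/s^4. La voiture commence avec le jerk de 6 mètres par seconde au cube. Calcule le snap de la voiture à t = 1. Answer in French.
En utilisant s(t) = 0 et en substituant t = 1, nous trouvons s = 0.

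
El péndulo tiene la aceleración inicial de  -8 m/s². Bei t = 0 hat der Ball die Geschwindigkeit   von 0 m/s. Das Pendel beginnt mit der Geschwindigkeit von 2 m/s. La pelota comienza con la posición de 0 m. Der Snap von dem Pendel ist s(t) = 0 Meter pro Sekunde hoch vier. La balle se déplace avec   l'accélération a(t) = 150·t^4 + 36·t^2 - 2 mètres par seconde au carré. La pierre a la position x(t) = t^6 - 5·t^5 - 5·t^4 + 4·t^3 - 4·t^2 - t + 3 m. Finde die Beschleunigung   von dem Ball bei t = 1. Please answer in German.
Wir haben die Beschleunigung a(t) = 150·t^4 + 36·t^2 - 2. Durch Einsetzen von t = 1: a(1) = 184.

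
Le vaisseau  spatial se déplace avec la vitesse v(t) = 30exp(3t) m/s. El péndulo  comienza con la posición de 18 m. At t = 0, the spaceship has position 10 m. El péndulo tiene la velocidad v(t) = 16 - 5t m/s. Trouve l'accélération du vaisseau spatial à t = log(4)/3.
En partant de la vitesse v(t) = 30·exp(3·t), nous prenons 1 dérivée. En prenant d/dt de v(t), nous trouvons a(t) = 90·exp(3·t). De l'équation de l'accélération a(t) = 90·exp(3·t), nous substituons t = log(4)/3 pour obtenir a = 360.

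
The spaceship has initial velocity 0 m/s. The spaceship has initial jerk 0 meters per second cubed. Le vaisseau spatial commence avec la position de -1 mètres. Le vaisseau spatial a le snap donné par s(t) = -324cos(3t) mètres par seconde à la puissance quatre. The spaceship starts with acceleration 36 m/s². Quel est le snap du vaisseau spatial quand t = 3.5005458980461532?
De l'équation du snap s(t) = -324·cos(3·t), nous substituons t = 3.5005458980461532 pour obtenir s = 153.606980343898.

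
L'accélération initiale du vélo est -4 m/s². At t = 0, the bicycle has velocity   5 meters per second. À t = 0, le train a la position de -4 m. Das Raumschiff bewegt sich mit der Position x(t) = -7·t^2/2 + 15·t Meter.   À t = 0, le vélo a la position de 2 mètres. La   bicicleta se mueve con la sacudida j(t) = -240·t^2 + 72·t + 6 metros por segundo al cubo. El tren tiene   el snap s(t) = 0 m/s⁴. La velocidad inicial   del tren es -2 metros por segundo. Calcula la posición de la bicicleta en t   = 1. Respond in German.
Ausgehend von dem Ruck j(t) = -240·t^2 + 72·t + 6, nehmen wir 3 Integrale. Das Integral von dem Ruck ist die Beschleunigung. Mit a(0) = -4 erhalten wir a(t) = -80·t^3 + 36·t^2 + 6·t - 4. Mit ∫a(t)dt und Anwendung von v(0) = 5, finden wir v(t) = -20·t^4 + 12·t^3 + 3·t^2 - 4·t + 5. Die Stammfunktion von der Geschwindigkeit, mit x(0) = 2, ergibt die Position: x(t) = -4·t^5 + 3·t^4 + t^3 - 2·t^2 + 5·t + 2. Aus der Gleichung für die Position x(t) = -4·t^5 + 3·t^4 + t^3 - 2·t^2 + 5·t + 2, setzen wir t = 1 ein und erhalten x = 5.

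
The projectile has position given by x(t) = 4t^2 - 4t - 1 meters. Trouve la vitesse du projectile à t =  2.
Pour résoudre ceci, nous devons prendre 1 dérivée de notre équation de la position x(t) = 4·t^2 - 4·t - 1. La dérivée de la position donne la vitesse: v(t) = 8·t - 4. Nous avons la vitesse v(t) = 8·t - 4. En substituant t = 2: v(2) = 12.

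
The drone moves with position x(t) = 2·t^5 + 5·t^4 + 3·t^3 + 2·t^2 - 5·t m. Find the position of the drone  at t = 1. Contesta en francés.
Nous avons la position x(t) = 2·t^5 + 5·t^4 + 3·t^3 + 2·t^2 - 5·t. En substituant t = 1: x(1) = 7.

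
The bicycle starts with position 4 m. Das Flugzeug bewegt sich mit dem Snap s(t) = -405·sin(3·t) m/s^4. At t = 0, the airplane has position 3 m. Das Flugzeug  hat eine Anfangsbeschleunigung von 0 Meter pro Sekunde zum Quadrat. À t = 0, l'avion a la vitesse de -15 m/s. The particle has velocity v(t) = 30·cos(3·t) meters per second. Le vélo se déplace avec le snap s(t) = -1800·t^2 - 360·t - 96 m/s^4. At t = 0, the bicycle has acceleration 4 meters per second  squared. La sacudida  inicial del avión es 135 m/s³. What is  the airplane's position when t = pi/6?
We need to integrate our snap equation s(t) = -405·sin(3·t) 4 times. The integral of snap is jerk. Using j(0) = 135, we get j(t) = 135·cos(3·t). The antiderivative of jerk, with a(0) = 0, gives acceleration: a(t) = 45·sin(3·t). The integral of acceleration, with v(0) = -15, gives velocity: v(t) = -15·cos(3·t). The integral of velocity is position. Using x(0) = 3, we get x(t) = 3 - 5·sin(3·t). We have position x(t) = 3 - 5·sin(3·t). Substituting t = pi/6: x(pi/6) = -2.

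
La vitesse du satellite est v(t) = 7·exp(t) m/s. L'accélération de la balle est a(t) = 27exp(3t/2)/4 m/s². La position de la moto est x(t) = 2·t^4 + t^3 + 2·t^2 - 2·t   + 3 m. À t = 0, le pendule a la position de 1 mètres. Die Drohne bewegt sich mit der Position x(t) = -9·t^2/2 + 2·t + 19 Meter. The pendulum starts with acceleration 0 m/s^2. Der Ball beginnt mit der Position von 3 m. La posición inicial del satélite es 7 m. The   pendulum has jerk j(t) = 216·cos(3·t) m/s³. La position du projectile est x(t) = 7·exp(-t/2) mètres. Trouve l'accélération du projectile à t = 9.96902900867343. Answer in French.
En partant de la position x(t) = 7·exp(-t/2), nous prenons 2 dérivées. La dérivée de la position donne la vitesse: v(t) = -7·exp(-t/2)/2. La dérivée de la vitesse donne l'accélération: a(t) = 7·exp(-t/2)/4. Nous avons l'accélération a(t) = 7·exp(-t/2)/4. En substituant t = 9.96902900867343: a(9.96902900867343) = 0.0119754241534358.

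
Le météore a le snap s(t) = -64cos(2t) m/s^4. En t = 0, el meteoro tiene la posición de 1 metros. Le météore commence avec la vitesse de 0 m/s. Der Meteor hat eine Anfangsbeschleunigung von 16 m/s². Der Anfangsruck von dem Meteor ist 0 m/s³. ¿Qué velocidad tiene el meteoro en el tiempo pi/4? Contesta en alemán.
Wir müssen die Stammfunktion unserer Gleichung für den Snap s(t) = -64·cos(2·t) 3-mal finden. Das Integral von dem Snap, mit j(0) = 0, ergibt den Ruck: j(t) = -32·sin(2·t). Durch Integration von dem Ruck und Verwendung der Anfangsbedingung a(0) = 16, erhalten wir a(t) = 16·cos(2·t). Das Integral von der Beschleunigung, mit v(0) = 0, ergibt die Geschwindigkeit: v(t) = 8·sin(2·t). Wir haben die Geschwindigkeit v(t) = 8·sin(2·t). Durch Einsetzen von t = pi/4: v(pi/4) = 8.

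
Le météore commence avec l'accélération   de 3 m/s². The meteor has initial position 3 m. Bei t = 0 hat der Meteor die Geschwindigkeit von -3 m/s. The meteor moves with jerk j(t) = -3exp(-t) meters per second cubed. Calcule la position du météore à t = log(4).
Pour résoudre ceci, nous devons prendre 3 intégrales de notre équation du jerk j(t) = -3·exp(-t). La primitive du jerk est l'accélération. En utilisant a(0) = 3, nous obtenons a(t) = 3·exp(-t). La primitive de l'accélération est la vitesse. En utilisant v(0) = -3, nous obtenons v(t) = -3·exp(-t). En prenant ∫v(t)dt et en appliquant x(0) = 3, nous trouvons x(t) = 3·exp(-t). Nous avons la position x(t) = 3·exp(-t). En substituant t = log(4): x(log(4)) = 3/4.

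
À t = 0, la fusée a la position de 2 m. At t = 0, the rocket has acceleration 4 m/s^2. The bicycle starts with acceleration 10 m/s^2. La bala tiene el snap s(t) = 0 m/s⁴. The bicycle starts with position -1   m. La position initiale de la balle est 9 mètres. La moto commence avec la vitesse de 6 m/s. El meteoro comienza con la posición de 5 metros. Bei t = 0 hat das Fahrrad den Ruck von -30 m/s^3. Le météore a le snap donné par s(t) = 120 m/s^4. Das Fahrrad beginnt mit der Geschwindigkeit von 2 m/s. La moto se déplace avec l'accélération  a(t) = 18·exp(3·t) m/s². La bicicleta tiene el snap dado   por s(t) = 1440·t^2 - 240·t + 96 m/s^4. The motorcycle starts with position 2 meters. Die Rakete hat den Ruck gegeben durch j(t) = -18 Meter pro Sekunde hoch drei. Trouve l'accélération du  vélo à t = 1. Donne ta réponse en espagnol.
Partiendo del snap s(t) = 1440·t^2 - 240·t + 96, tomamos 2 integrales. Tomando ∫s(t)dt y aplicando j(0) = -30, encontramos j(t) = 480·t^3 - 120·t^2 + 96·t - 30. Tomando ∫j(t)dt y aplicando a(0) = 10, encontramos a(t) = 120·t^4 - 40·t^3 + 48·t^2 - 30·t + 10. Tenemos la aceleración a(t) = 120·t^4 - 40·t^3 + 48·t^2 - 30·t + 10. Sustituyendo t = 1: a(1) = 108.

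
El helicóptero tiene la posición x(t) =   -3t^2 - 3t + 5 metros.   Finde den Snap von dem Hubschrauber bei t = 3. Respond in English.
To solve this, we need to take 4 derivatives of our position equation x(t) = -3·t^2 - 3·t + 5. Taking d/dt of x(t), we find v(t) = -6·t - 3. Differentiating velocity, we get acceleration: a(t) = -6. Differentiating acceleration, we get jerk: j(t) = 0. Differentiating jerk, we get snap: s(t) = 0. Using s(t) = 0 and substituting t = 3, we find s = 0.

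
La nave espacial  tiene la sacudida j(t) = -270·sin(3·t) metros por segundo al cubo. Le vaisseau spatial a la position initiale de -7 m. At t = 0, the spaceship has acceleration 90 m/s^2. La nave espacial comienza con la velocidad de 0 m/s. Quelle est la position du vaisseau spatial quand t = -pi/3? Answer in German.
Wir müssen unsere Gleichung für den Ruck j(t) = -270·sin(3·t) 3-mal integrieren. Mit ∫j(t)dt und Anwendung von a(0) = 90, finden wir a(t) = 90·cos(3·t). Durch Integration von der Beschleunigung und Verwendung der Anfangsbedingung v(0) = 0, erhalten wir v(t) = 30·sin(3·t). Mit ∫v(t)dt und Anwendung von x(0) = -7, finden wir x(t) = 3 - 10·cos(3·t). Wir haben die Position x(t) = 3 - 10·cos(3·t). Durch Einsetzen von t = -pi/3: x(-pi/3) = 13.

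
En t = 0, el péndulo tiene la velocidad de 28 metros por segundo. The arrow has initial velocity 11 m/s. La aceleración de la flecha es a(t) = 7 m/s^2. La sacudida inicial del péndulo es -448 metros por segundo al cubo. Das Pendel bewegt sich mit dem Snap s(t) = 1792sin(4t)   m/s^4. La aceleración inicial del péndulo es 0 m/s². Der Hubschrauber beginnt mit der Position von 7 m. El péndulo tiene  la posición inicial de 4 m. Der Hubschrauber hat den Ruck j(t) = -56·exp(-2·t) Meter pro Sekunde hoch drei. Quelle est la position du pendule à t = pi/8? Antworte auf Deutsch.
Ausgehend von dem Snap s(t) = 1792·sin(4·t), nehmen wir 4 Integrale. Mit ∫s(t)dt und Anwendung von j(0) = -448, finden wir j(t) = -448·cos(4·t). Mit ∫j(t)dt und Anwendung von a(0) = 0, finden wir a(t) = -112·sin(4·t). Durch Integration von der Beschleunigung und Verwendung der Anfangsbedingung v(0) = 28, erhalten wir v(t) = 28·cos(4·t). Durch Integration von der Geschwindigkeit und Verwendung der Anfangsbedingung x(0) = 4, erhalten wir x(t) = 7·sin(4·t) + 4. Mit x(t) = 7·sin(4·t) + 4 und Einsetzen von t = pi/8, finden wir x = 11.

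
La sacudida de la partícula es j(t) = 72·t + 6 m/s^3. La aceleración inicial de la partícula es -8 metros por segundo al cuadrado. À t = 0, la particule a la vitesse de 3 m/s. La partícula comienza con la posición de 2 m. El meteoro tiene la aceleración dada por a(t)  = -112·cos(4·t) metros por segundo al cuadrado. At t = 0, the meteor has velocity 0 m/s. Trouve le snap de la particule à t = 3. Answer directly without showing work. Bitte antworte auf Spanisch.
La respuesta es 72.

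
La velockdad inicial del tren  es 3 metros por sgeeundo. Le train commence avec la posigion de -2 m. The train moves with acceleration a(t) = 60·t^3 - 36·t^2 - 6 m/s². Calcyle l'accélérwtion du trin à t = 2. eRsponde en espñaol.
De la ecuación de la aceleración a(t) = 60·t^3 - 36·t^2 - 6, sustituimos t = 2 para obtener a = 330.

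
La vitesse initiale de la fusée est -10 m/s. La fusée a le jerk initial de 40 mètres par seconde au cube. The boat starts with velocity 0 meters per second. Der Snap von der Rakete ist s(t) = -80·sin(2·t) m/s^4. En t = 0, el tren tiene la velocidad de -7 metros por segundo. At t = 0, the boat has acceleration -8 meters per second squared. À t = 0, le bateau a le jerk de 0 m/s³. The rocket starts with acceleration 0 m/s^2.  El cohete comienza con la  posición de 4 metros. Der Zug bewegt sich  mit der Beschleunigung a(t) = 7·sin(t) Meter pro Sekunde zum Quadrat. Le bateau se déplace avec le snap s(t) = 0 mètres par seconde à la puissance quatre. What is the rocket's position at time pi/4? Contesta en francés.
Pour résoudre ceci, nous devons prendre 4 intégrales de notre équation du snap s(t) = -80·sin(2·t). L'intégrale du snap est le jerk. En utilisant j(0) = 40, nous obtenons j(t) = 40·cos(2·t). En prenant ∫j(t)dt et en appliquant a(0) = 0, nous trouvons a(t) = 20·sin(2·t). En prenant ∫a(t)dt et en appliquant v(0) = -10, nous trouvons v(t) = -10·cos(2·t). En prenant ∫v(t)dt et en appliquant x(0) = 4, nous trouvons x(t) = 4 - 5·sin(2·t). En utilisant x(t) = 4 - 5·sin(2·t) et en substituant t = pi/4, nous trouvons x = -1.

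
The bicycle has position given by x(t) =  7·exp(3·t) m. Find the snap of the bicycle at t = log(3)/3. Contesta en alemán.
Wir müssen unsere Gleichung für die Position x(t) = 7·exp(3·t) 4-mal ableiten. Die Ableitung von der Position ergibt die Geschwindigkeit: v(t) = 21·exp(3·t). Die Ableitung von der Geschwindigkeit ergibt die Beschleunigung: a(t) = 63·exp(3·t). Durch Ableiten von der Beschleunigung erhalten wir den Ruck: j(t) = 189·exp(3·t). Durch Ableiten von dem Ruck erhalten wir den Snap: s(t) = 567·exp(3·t). Mit s(t) = 567·exp(3·t) und Einsetzen von t = log(3)/3, finden wir s = 1701.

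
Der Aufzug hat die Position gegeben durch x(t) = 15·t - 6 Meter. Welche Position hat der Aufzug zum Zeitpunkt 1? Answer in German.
Wir haben die Position x(t) = 15·t - 6. Durch Einsetzen von t = 1: x(1) = 9.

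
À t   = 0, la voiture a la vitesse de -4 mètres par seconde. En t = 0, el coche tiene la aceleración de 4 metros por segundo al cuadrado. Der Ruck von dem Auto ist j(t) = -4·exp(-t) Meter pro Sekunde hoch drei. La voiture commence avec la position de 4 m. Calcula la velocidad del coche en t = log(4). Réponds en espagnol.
Debemos encontrar la antiderivada de nuestra ecuación de la sacudida j(t) = -4·exp(-t) 2 veces. La antiderivada de la sacudida es la aceleración. Usando a(0) = 4, obtenemos a(t) = 4·exp(-t). La antiderivada de la aceleración es la velocidad. Usando v(0) = -4, obtenemos v(t) = -4·exp(-t). Tenemos la velocidad v(t) = -4·exp(-t). Sustituyendo t = log(4): v(log(4)) = -1.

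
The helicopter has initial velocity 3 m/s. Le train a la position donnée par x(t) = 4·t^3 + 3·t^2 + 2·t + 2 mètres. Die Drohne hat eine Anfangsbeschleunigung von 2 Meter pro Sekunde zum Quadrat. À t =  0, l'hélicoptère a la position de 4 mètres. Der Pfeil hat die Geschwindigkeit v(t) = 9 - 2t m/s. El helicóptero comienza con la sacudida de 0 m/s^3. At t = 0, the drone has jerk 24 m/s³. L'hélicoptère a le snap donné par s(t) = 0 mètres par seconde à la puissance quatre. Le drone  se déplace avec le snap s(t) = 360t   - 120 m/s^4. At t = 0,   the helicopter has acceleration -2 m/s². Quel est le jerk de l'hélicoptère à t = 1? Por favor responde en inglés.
We need to integrate our snap equation s(t) = 0 1 time. Integrating snap and using the initial condition j(0) = 0, we get j(t) = 0. Using j(t) = 0 and substituting t = 1, we find j = 0.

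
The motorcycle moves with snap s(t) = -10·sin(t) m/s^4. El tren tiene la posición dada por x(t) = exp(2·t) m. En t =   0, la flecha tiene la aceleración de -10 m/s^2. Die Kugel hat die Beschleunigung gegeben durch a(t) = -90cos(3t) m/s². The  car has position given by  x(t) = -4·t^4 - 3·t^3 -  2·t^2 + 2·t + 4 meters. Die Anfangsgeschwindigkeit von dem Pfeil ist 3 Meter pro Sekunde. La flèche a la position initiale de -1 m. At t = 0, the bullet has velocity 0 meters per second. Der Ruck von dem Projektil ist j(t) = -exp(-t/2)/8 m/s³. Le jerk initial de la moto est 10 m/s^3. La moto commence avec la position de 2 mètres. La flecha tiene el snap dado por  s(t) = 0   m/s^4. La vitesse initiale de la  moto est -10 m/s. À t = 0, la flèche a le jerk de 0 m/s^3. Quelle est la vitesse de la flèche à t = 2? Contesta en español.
Para resolver esto, necesitamos tomar 3 integrales de nuestra ecuación del snap s(t) = 0. Tomando ∫s(t)dt y aplicando j(0) = 0, encontramos j(t) = 0. La integral de la sacudida, con a(0) = -10, da la aceleración: a(t) = -10. La integral de la aceleración, con v(0) = 3, da la velocidad: v(t) = 3 - 10·t. Tenemos la velocidad v(t) = 3 - 10·t. Sustituyendo t = 2: v(2) = -17.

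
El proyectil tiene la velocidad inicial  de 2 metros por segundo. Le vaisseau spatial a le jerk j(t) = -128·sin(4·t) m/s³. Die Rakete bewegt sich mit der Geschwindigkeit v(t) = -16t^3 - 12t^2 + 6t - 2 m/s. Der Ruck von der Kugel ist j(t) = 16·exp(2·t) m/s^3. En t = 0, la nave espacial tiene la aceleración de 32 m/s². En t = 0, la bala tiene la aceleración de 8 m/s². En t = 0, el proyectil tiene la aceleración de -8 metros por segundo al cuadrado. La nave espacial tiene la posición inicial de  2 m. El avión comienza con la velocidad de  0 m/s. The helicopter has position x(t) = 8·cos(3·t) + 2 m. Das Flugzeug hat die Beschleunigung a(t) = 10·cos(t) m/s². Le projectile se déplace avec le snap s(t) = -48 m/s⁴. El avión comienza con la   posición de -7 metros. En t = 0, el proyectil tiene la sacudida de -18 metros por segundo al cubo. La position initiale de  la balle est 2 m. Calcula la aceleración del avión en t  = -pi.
De la ecuación de la aceleración a(t) = 10·cos(t), sustituimos t = -pi para obtener a = -10.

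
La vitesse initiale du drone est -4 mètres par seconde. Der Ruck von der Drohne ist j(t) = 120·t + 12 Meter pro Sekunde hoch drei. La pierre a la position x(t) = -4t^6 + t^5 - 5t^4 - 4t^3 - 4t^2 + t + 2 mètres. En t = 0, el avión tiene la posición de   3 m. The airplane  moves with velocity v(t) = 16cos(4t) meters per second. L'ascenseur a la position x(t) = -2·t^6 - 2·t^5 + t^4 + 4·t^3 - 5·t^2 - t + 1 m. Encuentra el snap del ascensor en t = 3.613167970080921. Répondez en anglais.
Starting from position x(t) = -2·t^6 - 2·t^5 + t^4 + 4·t^3 - 5·t^2 - t + 1, we take 4 derivatives. The derivative of position gives velocity: v(t) = -12·t^5 - 10·t^4 + 4·t^3 + 12·t^2 - 10·t - 1. Taking d/dt of v(t), we find a(t) = -60·t^4 - 40·t^3 + 12·t^2 + 24·t - 10. The derivative of acceleration gives jerk: j(t) = -240·t^3 - 120·t^2 + 24·t + 24. The derivative of jerk gives snap: s(t) = -720·t^2 - 240·t + 24. We have snap s(t) = -720·t^2 - 240·t + 24. Substituting t = 3.613167970080921: s(3.613167970080921) = -10242.7479144329.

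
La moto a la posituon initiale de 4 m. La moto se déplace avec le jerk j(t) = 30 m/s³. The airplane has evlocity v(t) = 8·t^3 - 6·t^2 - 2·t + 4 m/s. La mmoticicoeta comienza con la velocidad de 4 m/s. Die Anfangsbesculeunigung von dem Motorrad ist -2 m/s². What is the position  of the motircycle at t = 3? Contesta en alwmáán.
Wir müssen unsere Gleichung für den Ruck j(t) = 30 3-mal integrieren. Die Stammfunktion von dem Ruck, mit a(0) = -2, ergibt die Beschleunigung: a(t) = 30·t - 2. Durch Integration von der Beschleunigung und Verwendung der Anfangsbedingung v(0) = 4, erhalten wir v(t) = 15·t^2 - 2·t + 4. Mit ∫v(t)dt und Anwendung von x(0) = 4, finden wir x(t) = 5·t^3 - t^2 + 4·t + 4. Wir haben die Position x(t) = 5·t^3 - t^2 + 4·t + 4. Durch Einsetzen von t = 3: x(3) = 142.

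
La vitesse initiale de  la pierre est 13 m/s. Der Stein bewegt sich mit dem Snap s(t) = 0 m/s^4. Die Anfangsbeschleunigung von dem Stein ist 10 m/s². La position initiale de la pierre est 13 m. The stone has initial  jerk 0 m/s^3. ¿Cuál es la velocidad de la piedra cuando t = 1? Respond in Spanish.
Partiendo del snap s(t) = 0, tomamos 3 integrales. La integral del snap es la sacudida. Usando j(0) = 0, obtenemos j(t) = 0. La antiderivada de la sacudida es la aceleración. Usando a(0) = 10, obtenemos a(t) = 10. La antiderivada de la aceleración es la velocidad. Usando v(0) = 13, obtenemos v(t) = 10·t + 13. Tenemos la velocidad v(t) = 10·t + 13. Sustituyendo t = 1: v(1) = 23.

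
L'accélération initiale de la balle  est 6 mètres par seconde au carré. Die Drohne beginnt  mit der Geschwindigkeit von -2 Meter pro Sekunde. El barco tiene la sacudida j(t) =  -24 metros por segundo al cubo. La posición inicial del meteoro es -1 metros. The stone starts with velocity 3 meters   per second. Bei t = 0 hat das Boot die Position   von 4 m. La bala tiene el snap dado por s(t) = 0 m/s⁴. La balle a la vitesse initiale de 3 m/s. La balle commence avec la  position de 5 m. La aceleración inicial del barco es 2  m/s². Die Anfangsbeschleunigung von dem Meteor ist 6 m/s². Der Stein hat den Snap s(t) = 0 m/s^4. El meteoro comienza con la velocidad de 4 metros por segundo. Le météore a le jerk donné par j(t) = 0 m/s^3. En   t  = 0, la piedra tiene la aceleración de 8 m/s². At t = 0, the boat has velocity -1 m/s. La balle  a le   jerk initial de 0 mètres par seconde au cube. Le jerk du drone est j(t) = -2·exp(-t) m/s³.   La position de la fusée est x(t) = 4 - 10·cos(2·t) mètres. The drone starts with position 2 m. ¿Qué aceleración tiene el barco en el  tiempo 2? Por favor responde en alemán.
Um dies zu lösen, müssen wir 1 Stammfunktion unserer Gleichung für den Ruck j(t) = -24 finden. Mit ∫j(t)dt und Anwendung von a(0) = 2, finden wir a(t) = 2 - 24·t. Aus der Gleichung für die Beschleunigung a(t) = 2 - 24·t, setzen wir t = 2 ein und erhalten a = -46.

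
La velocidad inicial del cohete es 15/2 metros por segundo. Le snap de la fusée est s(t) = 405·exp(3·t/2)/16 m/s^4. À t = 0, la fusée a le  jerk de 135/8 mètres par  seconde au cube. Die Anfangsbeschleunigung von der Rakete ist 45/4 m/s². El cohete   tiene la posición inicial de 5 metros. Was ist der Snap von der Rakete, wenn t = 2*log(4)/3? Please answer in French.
Nous avons le snap s(t) = 405·exp(3·t/2)/16. En substituant t = 2*log(4)/3: s(2*log(4)/3) = 405/4.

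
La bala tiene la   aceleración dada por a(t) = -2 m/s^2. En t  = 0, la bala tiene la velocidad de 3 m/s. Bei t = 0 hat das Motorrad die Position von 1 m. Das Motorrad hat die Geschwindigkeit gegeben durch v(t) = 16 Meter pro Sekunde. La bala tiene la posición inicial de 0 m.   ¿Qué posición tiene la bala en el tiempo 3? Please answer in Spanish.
Debemos encontrar la integral de nuestra ecuación de la aceleración a(t) = -2 2 veces. Tomando ∫a(t)dt y aplicando v(0) = 3, encontramos v(t) = 3 - 2·t. La integral de la velocidad, con x(0) = 0, da la posición: x(t) = -t^2 + 3·t. De la ecuación de la posición x(t) = -t^2 + 3·t, sustituimos t = 3 para obtener x = 0.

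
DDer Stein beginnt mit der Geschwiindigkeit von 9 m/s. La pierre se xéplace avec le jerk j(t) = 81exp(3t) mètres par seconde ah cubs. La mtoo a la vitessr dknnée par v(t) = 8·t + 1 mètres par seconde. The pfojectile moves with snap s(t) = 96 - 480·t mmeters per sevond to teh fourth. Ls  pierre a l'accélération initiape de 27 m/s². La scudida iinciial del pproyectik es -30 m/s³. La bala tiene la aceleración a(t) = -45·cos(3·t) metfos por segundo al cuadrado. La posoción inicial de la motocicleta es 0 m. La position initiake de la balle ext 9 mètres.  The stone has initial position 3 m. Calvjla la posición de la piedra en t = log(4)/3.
Para resolver esto, necesitamos tomar 3 integrales de nuestra ecuación de la sacudida j(t) = 81·exp(3·t). Integrando la sacudida y usando la condición inicial a(0) = 27, obtenemos a(t) = 27·exp(3·t). Tomando ∫a(t)dt y aplicando v(0) = 9, encontramos v(t) = 9·exp(3·t). Integrando la velocidad y usando la condición inicial x(0) = 3, obtenemos x(t) = 3·exp(3·t). Tenemos la posición x(t) = 3·exp(3·t). Sustituyendo t = log(4)/3: x(log(4)/3) = 12.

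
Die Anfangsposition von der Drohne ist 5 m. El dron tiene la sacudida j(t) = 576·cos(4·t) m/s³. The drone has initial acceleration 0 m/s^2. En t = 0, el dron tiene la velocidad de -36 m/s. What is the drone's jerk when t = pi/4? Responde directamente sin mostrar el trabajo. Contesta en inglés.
The jerk at t = pi/4 is j = -576.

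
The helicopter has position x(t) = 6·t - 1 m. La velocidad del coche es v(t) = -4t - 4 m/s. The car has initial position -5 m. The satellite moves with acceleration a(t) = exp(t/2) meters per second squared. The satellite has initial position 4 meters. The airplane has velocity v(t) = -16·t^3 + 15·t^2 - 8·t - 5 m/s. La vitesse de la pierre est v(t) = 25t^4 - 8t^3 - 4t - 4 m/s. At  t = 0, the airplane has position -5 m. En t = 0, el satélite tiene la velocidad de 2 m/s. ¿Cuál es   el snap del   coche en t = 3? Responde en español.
Debemos derivar nuestra ecuación de la velocidad v(t) = -4·t - 4 3 veces. Derivando la velocidad, obtenemos la aceleración: a(t) = -4. Derivando la aceleración, obtenemos la sacudida: j(t) = 0. Derivando la sacudida, obtenemos el snap: s(t) = 0. Usando s(t) = 0 y sustituyendo t = 3, encontramos s = 0.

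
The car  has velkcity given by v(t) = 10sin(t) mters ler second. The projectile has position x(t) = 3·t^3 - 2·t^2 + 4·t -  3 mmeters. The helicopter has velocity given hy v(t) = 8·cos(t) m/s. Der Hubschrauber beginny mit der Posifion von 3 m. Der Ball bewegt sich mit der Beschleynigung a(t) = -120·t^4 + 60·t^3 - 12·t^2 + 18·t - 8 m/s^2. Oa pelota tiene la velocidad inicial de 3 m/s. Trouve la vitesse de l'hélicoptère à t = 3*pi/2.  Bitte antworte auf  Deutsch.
Wir haben die Geschwindigkeit v(t) = 8·cos(t). Durch Einsetzen von t = 3*pi/2: v(3*pi/2) = 0.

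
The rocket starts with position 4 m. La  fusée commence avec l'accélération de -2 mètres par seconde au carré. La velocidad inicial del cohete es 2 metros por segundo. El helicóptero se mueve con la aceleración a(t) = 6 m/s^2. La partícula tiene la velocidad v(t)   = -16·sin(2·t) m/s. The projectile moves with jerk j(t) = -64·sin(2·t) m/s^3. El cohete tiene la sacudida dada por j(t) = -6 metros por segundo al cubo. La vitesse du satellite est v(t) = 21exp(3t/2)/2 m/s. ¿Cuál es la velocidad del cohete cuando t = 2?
Debemos encontrar la integral de nuestra ecuación de la sacudida j(t) = -6 2 veces. La antiderivada de la sacudida es la aceleración. Usando a(0) = -2, obtenemos a(t) = -6·t - 2. Tomando ∫a(t)dt y aplicando v(0) = 2, encontramos v(t) = -3·t^2 - 2·t + 2. Tenemos la velocidad v(t) = -3·t^2 - 2·t + 2. Sustituyendo t = 2: v(2) = -14.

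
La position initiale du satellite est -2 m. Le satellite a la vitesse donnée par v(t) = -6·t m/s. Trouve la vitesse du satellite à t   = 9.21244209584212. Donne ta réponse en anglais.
Using v(t) = -6·t and substituting t = 9.21244209584212, we find v = -55.2746525750527.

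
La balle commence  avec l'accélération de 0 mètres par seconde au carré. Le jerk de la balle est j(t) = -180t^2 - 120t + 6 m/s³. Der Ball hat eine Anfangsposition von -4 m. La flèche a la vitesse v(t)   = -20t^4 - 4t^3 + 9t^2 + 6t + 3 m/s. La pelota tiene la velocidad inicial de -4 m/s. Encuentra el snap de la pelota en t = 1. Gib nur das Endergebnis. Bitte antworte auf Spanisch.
s(1) = -480.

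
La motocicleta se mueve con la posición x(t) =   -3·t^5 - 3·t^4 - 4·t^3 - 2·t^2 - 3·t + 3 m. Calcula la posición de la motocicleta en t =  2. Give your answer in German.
Wir haben die Position x(t) = -3·t^5 - 3·t^4 - 4·t^3 - 2·t^2 - 3·t + 3. Durch Einsetzen von t = 2: x(2) = -187.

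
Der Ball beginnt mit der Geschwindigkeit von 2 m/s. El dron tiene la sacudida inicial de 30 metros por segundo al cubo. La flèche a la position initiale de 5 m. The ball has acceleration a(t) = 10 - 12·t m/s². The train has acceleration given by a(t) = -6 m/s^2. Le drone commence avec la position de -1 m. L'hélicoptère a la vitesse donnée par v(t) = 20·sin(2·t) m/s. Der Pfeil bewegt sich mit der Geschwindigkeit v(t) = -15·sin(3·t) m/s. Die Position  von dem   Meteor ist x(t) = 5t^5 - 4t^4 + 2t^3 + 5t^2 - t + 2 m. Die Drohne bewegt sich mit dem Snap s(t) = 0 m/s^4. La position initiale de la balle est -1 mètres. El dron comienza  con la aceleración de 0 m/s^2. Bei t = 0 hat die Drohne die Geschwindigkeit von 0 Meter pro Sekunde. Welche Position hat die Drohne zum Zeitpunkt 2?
Wir müssen unsere Gleichung für den Snap s(t) = 0 4-mal integrieren. Mit ∫s(t)dt und Anwendung von j(0) = 30, finden wir j(t) = 30. Die Stammfunktion von dem Ruck, mit a(0) = 0, ergibt die Beschleunigung: a(t) = 30·t. Das Integral von der Beschleunigung, mit v(0) = 0, ergibt die Geschwindigkeit: v(t) = 15·t^2. Das Integral von der Geschwindigkeit ist die Position. Mit x(0) = -1 erhalten wir x(t) = 5·t^3 - 1. Mit x(t) = 5·t^3 - 1 und Einsetzen von t = 2, finden wir x = 39.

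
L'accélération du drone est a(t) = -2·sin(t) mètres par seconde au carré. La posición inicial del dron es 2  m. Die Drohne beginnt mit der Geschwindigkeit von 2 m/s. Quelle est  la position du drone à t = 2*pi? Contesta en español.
Debemos encontrar la integral de nuestra ecuación de la aceleración a(t) = -2·sin(t) 2 veces. Tomando ∫a(t)dt y aplicando v(0) = 2, encontramos v(t) = 2·cos(t). La integral de la velocidad es la posición. Usando x(0) = 2, obtenemos x(t) = 2·sin(t) + 2. Tenemos la posición x(t) = 2·sin(t) + 2. Sustituyendo t = 2*pi: x(2*pi) = 2.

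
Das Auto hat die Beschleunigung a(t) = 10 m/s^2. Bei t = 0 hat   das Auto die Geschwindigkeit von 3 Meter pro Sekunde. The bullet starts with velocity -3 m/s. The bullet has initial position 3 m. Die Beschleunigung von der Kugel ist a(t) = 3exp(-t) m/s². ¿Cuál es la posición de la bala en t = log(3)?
Necesitamos integrar nuestra ecuación de la aceleración a(t) = 3·exp(-t) 2 veces. La antiderivada de la aceleración, con v(0) = -3, da la velocidad: v(t) = -3·exp(-t). La integral de la velocidad, con x(0) = 3, da la posición: x(t) = 3·exp(-t). Tenemos la posición x(t) = 3·exp(-t). Sustituyendo t = log(3): x(log(3)) = 1.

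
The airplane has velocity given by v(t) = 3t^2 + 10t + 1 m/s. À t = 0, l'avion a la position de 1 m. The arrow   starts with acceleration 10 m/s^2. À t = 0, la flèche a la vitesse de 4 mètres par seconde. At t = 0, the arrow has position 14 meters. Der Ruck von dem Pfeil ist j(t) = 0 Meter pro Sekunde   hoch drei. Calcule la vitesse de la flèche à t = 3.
Nous devons intégrer notre équation du jerk j(t) = 0 2 fois. L'intégrale du jerk, avec a(0) = 10, donne l'accélération: a(t) = 10. L'intégrale de l'accélération, avec v(0) = 4, donne la vitesse: v(t) = 10·t + 4. En utilisant v(t) = 10·t + 4 et en substituant t = 3, nous trouvons v = 34.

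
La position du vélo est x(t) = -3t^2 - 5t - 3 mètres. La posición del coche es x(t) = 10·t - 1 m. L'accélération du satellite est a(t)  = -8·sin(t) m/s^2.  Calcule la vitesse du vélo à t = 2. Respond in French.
Nous devons dériver notre équation de la position x(t) = -3·t^2 - 5·t - 3 1 fois. En dérivant la position, nous obtenons la vitesse: v(t) = -6·t - 5. Nous avons la vitesse v(t) = -6·t - 5. En substituant t = 2: v(2) = -17.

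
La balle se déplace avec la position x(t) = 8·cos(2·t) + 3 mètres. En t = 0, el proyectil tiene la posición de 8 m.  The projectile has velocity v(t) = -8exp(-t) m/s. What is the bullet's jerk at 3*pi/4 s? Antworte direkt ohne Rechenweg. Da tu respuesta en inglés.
At t = 3*pi/4, j = -64.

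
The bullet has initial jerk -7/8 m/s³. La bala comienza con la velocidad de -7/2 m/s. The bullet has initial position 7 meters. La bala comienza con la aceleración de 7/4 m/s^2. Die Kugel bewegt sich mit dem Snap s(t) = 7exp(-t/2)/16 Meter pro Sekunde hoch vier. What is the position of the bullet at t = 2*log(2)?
To find the answer, we compute 4 integrals of s(t) = 7·exp(-t/2)/16. Finding the antiderivative of s(t) and using j(0) = -7/8: j(t) = -7·exp(-t/2)/8. The integral of jerk is acceleration. Using a(0) = 7/4, we get a(t) = 7·exp(-t/2)/4. The integral of acceleration, with v(0) = -7/2, gives velocity: v(t) = -7·exp(-t/2)/2. The antiderivative of velocity, with x(0) = 7, gives position: x(t) = 7·exp(-t/2). Using x(t) = 7·exp(-t/2) and substituting t = 2*log(2), we find x = 7/2.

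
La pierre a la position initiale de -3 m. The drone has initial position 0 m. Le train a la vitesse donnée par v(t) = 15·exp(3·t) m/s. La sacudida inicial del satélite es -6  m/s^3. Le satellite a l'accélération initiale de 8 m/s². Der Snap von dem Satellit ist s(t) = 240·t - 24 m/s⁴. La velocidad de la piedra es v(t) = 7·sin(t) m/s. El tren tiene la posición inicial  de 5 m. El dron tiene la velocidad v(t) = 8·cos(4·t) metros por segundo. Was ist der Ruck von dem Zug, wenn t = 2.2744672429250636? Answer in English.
To solve this, we need to take 2 derivatives of our velocity equation v(t) = 15·exp(3·t). Differentiating velocity, we get acceleration: a(t) = 45·exp(3·t). Taking d/dt of a(t), we find j(t) = 135·exp(3·t). Using j(t) = 135·exp(3·t) and substituting t = 2.2744672429250636, we find j = 124079.343539522.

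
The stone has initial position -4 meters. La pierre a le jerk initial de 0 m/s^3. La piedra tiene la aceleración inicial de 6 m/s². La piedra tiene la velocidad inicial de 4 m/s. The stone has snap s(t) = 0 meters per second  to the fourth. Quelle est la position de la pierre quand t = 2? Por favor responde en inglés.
We must find the integral of our snap equation s(t) = 0 4 times. Integrating snap and using the initial condition j(0) = 0, we get j(t) = 0. Integrating jerk and using the initial condition a(0) = 6, we get a(t) = 6. Finding the integral of a(t) and using v(0) = 4: v(t) = 6·t + 4. Taking ∫v(t)dt and applying x(0) = -4, we find x(t) = 3·t^2 + 4·t - 4. We have position x(t) = 3·t^2 + 4·t - 4. Substituting t = 2: x(2) = 16.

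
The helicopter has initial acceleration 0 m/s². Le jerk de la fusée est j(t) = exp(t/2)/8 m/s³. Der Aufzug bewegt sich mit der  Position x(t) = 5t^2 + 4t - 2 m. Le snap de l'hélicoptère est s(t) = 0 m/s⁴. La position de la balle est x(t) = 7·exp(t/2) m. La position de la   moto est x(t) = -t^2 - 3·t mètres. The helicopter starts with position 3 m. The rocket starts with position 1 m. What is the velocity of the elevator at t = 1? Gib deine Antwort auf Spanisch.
Partiendo de la posición x(t) = 5·t^2 + 4·t - 2, tomamos 1 derivada. Tomando d/dt de x(t), encontramos v(t) = 10·t + 4. De la ecuación de la velocidad v(t) = 10·t + 4, sustituimos t = 1 para obtener v = 14.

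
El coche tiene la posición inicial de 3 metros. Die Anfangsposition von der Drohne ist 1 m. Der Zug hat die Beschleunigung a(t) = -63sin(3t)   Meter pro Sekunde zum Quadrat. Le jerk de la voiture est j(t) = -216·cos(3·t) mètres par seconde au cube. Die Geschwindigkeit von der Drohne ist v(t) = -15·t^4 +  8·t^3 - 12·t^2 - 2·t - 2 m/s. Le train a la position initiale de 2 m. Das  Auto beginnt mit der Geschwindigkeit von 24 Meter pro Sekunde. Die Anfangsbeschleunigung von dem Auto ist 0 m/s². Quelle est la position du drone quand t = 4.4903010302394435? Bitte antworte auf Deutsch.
Wir müssen das Integral unserer Gleichung für die Geschwindigkeit v(t) = -15·t^4 + 8·t^3 - 12·t^2 - 2·t - 2 1-mal finden. Durch Integration von der Geschwindigkeit und Verwendung der Anfangsbedingung x(0) = 1, erhalten wir x(t) = -3·t^5 + 2·t^4 - 4·t^3 - t^2 - 2·t + 1. Mit x(t) = -3·t^5 + 2·t^4 - 4·t^3 - t^2 - 2·t + 1 und Einsetzen von t = 4.4903010302394435, finden wir x = -5053.65695806728.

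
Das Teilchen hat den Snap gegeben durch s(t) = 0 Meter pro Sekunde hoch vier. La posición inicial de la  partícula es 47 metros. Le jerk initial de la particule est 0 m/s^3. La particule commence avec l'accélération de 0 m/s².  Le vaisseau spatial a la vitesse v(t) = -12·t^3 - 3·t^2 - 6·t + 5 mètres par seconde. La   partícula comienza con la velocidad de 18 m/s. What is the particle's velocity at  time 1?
To solve this, we need to take 3 antiderivatives of our snap equation s(t) = 0. The antiderivative of snap, with j(0) = 0, gives jerk: j(t) = 0. Integrating jerk and using the initial condition a(0) = 0, we get a(t) = 0. The antiderivative of acceleration, with v(0) = 18, gives velocity: v(t) = 18. We have velocity v(t) = 18. Substituting t = 1: v(1) = 18.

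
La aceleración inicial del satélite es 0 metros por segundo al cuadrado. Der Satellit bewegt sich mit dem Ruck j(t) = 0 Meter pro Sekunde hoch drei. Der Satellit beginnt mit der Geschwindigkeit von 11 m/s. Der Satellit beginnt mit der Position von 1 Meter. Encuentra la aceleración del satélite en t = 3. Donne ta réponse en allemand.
Um dies zu lösen, müssen wir 1 Integral unserer Gleichung für den Ruck j(t) = 0 finden. Durch Integration von dem Ruck und Verwendung der Anfangsbedingung a(0) = 0, erhalten wir a(t) = 0. Mit a(t) = 0 und Einsetzen von t = 3, finden wir a = 0.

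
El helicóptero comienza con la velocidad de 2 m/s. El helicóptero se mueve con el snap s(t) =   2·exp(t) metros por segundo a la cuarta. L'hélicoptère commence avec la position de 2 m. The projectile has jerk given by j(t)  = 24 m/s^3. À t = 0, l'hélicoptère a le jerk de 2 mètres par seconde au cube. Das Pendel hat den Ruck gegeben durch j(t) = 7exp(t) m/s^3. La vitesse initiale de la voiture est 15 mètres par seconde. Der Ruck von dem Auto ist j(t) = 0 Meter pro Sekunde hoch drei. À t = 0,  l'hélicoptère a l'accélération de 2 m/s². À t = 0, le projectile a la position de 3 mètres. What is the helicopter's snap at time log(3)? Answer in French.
De l'équation du snap s(t) = 2·exp(t), nous substituons t = log(3) pour obtenir s = 6.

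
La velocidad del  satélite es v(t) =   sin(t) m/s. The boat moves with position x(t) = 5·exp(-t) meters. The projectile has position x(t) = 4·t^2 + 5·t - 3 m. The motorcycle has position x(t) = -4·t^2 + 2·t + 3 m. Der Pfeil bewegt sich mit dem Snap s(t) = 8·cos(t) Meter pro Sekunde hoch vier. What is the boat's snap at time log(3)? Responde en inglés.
Starting from position x(t) = 5·exp(-t), we take 4 derivatives. Differentiating position, we get velocity: v(t) = -5·exp(-t). Taking d/dt of v(t), we find a(t) = 5·exp(-t). Differentiating acceleration, we get jerk: j(t) = -5·exp(-t). Taking d/dt of j(t), we find s(t) = 5·exp(-t). We have snap s(t) = 5·exp(-t). Substituting t = log(3): s(log(3)) = 5/3.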